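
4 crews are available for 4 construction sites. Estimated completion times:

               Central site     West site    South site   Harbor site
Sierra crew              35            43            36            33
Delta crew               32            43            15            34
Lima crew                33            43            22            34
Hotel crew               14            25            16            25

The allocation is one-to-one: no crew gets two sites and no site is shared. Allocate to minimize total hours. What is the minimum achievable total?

Optimal: Sierra crew→Harbor site (33 hours), Delta crew→South site (15 hours), Lima crew→West site (43 hours), Hotel crew→Central site (14 hours) — total 33+15+43+14 = 105 hours.

Minimum total: 105 hours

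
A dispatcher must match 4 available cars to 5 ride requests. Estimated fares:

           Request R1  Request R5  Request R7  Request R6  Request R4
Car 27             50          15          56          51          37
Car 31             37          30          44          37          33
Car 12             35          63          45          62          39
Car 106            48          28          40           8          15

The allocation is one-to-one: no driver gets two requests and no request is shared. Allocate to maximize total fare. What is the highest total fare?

Optimal: Car 27→Request R6 ($51), Car 31→Request R7 ($44), Car 12→Request R5 ($63), Car 106→Request R1 ($48) — total 51+44+63+48 = $206.
Column-greedy (each request in turn goes to its best remaining driver) gives $165, worse by 41.
No other one-to-one assignment exceeds $206.

Max total: $206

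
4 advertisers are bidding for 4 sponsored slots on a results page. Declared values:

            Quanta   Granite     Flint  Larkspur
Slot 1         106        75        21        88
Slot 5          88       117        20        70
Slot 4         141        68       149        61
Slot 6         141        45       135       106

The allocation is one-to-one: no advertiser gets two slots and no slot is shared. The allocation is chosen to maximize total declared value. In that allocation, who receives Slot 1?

Larkspur receives Slot 1.

Optimal: Quanta→Slot 6 ($141), Granite→Slot 5 ($117), Flint→Slot 4 ($149), Larkspur→Slot 1 ($88) — total 141+117+149+88 = $495.
Column-greedy (each slot in turn goes to its best remaining advertiser) gives $478, worse by 17.
No other one-to-one assignment exceeds $495.
Larkspur's own top slot is Slot 6 ($106), but forcing Larkspur→Slot 6 and reassigning the rest optimally gives only $478 — worse by 17.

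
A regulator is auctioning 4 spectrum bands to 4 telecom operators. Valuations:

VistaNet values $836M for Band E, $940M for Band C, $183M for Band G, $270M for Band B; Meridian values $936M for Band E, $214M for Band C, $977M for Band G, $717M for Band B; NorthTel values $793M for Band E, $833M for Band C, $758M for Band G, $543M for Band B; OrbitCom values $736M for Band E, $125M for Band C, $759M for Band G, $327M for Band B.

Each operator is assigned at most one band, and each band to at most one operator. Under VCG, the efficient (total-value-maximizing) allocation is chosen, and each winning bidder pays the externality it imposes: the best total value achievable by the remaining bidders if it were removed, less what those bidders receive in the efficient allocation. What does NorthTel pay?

NorthTel pays $237M.

Efficient allocation: VistaNet→Band C ($940M), Meridian→Band B ($717M), NorthTel→Band E ($793M), OrbitCom→Band G ($759M); total welfare W = $3209M.
NorthTel receives Band E at value $793M, so the others get W − 793 = $2416M.
Without NorthTel: best allocation of the remaining 3 bidders over all 4 bands is VistaNet→Band C ($940M), Meridian→Band G ($977M), OrbitCom→Band E ($736M), total $2653M.
VCG payment = (others' best without NorthTel) − (others' welfare with NorthTel) = 2653 − 2416 = $237M.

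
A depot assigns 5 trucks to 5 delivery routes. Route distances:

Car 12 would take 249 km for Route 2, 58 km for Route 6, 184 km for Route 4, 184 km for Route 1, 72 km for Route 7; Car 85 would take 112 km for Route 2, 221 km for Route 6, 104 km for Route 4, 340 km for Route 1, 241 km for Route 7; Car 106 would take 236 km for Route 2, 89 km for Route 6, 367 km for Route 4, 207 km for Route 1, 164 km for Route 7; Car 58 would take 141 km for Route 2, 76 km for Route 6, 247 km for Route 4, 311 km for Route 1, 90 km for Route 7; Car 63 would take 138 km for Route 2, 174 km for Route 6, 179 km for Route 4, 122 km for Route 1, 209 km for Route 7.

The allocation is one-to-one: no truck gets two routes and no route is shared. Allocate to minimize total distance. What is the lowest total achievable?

This is a one-to-one assignment (minimum-cost bipartite matching).
Optimal: Car 12→Route 7 (72 km), Car 85→Route 4 (104 km), Car 106→Route 6 (89 km), Car 58→Route 2 (141 km), Car 63→Route 1 (122 km) — total 72+104+89+141+122 = 528 km.
Min-entry greedy (repeatedly take the single cheapest remaining cell) gives 610 km, worse by 82.
Swapping Car 85↔Car 58 (Car 85→Route 2 112 km, Car 58→Route 4 247 km) adds 114.
Every other assignment is strictly worse.

Minimum total: 528 km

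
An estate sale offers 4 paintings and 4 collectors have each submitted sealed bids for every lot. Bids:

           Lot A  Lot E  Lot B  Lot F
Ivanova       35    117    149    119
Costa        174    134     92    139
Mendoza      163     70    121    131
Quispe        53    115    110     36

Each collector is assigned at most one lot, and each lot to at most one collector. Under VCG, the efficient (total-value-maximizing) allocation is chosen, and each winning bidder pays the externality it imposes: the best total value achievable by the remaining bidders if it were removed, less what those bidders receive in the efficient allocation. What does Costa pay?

Efficient allocation: Ivanova→Lot B ($149), Costa→Lot A ($174), Mendoza→Lot F ($131), Quispe→Lot E ($115); total welfare W = $569.
Costa receives Lot A at value $174, so the others get W − 174 = $395.
Without Costa: best allocation of the remaining 3 bidders over all 4 lots is Ivanova→Lot B ($149), Mendoza→Lot A ($163), Quispe→Lot E ($115), total $427.
VCG payment = (others' best without Costa) − (others' welfare with Costa) = 427 − 395 = $32.

Costa pays $32.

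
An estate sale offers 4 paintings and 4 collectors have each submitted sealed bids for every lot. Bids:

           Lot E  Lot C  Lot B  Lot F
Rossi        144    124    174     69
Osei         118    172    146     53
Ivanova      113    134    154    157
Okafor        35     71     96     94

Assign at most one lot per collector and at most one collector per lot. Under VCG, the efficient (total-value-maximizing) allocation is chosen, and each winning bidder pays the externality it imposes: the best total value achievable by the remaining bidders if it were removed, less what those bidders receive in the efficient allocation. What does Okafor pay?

Okafor pays $30.

Efficient allocation: Rossi→Lot E ($144), Osei→Lot C ($172), Ivanova→Lot F ($157), Okafor→Lot B ($96); total welfare W = $569.
Okafor receives Lot B at value $96, so the others get W − 96 = $473.
Without Okafor: best allocation of the remaining 3 bidders over all 4 lots is Rossi→Lot B ($174), Osei→Lot C ($172), Ivanova→Lot F ($157), total $503.
VCG payment = (others' best without Okafor) − (others' welfare with Okafor) = 503 − 473 = $30.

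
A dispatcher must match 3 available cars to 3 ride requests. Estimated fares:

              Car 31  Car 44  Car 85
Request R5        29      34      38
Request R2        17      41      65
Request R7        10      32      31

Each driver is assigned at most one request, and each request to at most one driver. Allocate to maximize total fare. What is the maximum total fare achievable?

Maximum total: $126

Optimal: Car 31→Request R5 ($29), Car 44→Request R7 ($32), Car 85→Request R2 ($65) — total 29+32+65 = $126.
Max-entry greedy (repeatedly take the single best remaining cell) gives $109, worse by 17.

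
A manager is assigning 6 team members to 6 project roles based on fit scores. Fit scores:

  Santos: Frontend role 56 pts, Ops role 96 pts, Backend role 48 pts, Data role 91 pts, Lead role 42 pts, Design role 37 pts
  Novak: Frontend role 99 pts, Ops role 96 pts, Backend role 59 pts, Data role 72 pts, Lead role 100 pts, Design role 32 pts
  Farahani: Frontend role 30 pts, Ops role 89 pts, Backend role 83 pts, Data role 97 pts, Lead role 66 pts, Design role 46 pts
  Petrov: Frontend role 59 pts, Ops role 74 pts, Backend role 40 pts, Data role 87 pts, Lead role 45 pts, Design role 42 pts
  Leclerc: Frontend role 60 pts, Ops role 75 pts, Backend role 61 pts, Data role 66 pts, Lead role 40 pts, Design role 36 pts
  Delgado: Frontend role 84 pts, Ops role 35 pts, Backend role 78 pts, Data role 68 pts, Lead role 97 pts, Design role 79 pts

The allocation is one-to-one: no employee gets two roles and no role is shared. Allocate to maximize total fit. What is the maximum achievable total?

This is a one-to-one assignment (maximum-weight bipartite matching).
Optimal: Santos→Ops role (96 pts), Novak→Lead role (100 pts), Farahani→Backend role (83 pts), Petrov→Data role (87 pts), Leclerc→Frontend role (60 pts), Delgado→Design role (79 pts) — total 96+100+83+87+60+79 = 505 pts.
Every other assignment is strictly worse.

Max total: 505 pts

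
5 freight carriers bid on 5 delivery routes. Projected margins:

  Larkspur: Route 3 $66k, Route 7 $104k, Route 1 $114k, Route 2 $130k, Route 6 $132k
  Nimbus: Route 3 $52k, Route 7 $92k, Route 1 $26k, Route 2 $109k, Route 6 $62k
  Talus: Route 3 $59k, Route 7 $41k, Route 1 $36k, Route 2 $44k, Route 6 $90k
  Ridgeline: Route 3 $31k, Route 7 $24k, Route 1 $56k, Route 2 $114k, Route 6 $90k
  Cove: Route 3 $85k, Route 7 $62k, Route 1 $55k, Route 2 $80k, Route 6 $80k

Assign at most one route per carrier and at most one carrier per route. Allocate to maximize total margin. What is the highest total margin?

Maximum total: $495k

Optimal: Larkspur→Route 1 ($114k), Nimbus→Route 7 ($92k), Talus→Route 6 ($90k), Ridgeline→Route 2 ($114k), Cove→Route 3 ($85k) — total 114+92+90+114+85 = $495k.
Max-entry greedy (repeatedly take the single best remaining cell) gives $459k, worse by 36.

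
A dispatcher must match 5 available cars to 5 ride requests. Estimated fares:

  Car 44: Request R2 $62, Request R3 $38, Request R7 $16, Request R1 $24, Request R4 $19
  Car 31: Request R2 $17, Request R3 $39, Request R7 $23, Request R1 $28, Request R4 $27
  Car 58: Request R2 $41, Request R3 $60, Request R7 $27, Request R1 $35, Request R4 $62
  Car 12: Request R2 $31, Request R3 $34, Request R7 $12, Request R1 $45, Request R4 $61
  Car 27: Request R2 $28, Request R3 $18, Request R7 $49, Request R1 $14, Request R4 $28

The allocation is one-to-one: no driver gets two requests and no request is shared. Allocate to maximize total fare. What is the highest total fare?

Max total: $260

Optimal: Car 44→Request R2 ($62), Car 31→Request R1 ($28), Car 58→Request R3 ($60), Car 12→Request R4 ($61), Car 27→Request R7 ($49) — total 62+28+60+61+49 = $260.
Next-best assignment: Car 44→Request R2, Car 31→Request R3, Car 58→Request R4, Car 12→Request R1, Car 27→Request R7 = $257.
Swapping Car 27↔Car 58 (Car 27→Request R3 $18, Car 58→Request R7 $27) loses 64.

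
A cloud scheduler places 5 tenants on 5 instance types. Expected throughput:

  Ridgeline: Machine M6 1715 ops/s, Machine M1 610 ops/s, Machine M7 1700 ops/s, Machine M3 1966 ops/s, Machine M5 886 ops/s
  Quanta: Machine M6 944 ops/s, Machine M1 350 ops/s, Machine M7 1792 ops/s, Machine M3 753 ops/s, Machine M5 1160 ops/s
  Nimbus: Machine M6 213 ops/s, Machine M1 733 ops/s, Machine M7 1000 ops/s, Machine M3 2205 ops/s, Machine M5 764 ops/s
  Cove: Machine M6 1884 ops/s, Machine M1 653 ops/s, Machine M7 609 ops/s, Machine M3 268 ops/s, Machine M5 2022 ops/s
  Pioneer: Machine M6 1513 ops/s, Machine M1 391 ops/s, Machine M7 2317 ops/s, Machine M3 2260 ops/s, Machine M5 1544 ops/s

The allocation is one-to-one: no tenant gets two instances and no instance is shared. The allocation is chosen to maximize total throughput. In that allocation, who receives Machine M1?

Quanta receives Machine M1.

This is a one-to-one assignment (maximum-weight bipartite matching).
Optimal: Ridgeline→Machine M6 (1715 ops/s), Quanta→Machine M1 (350 ops/s), Nimbus→Machine M3 (2205 ops/s), Cove→Machine M5 (2022 ops/s), Pioneer→Machine M7 (2317 ops/s) — total 1715+350+2205+2022+2317 = 8609 ops/s.
Swapping Ridgeline↔Nimbus (Ridgeline→Machine M3 1966 ops/s, Nimbus→Machine M6 213 ops/s) loses 1741.
No other one-to-one assignment exceeds 8609 ops/s.
Quanta's own top instance is Machine M7 (1792 ops/s), but forcing Quanta→Machine M7 and reassigning the rest optimally gives only 8522 ops/s — worse by 87.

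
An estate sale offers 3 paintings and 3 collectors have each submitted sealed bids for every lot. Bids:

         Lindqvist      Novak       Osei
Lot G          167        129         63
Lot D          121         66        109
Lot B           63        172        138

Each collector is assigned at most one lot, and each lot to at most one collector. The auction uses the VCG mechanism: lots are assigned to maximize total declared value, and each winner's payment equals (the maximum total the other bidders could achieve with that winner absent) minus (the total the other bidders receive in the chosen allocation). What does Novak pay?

Efficient allocation: Lindqvist→Lot G ($167), Novak→Lot B ($172), Osei→Lot D ($109); total welfare W = $448.
Novak receives Lot B at value $172, so the others get W − 172 = $276.
Without Novak: best allocation of the remaining 2 bidders over all 3 lots is Lindqvist→Lot G ($167), Osei→Lot B ($138), total $305.
VCG payment = (others' best without Novak) − (others' welfare with Novak) = 305 − 276 = $29.

Novak pays $29.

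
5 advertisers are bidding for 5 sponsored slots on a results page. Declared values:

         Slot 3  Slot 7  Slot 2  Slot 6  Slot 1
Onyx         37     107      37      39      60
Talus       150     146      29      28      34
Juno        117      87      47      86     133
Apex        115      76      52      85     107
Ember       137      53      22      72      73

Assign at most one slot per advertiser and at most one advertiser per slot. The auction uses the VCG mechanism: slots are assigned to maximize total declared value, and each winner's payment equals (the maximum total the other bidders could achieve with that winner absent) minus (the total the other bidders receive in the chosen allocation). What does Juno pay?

Efficient allocation: Onyx→Slot 2 ($37), Talus→Slot 7 ($146), Juno→Slot 1 ($133), Apex→Slot 6 ($85), Ember→Slot 3 ($137); total welfare W = $538.
Juno receives Slot 1 at value $133, so the others get W − 133 = $405.
Without Juno: best allocation of the remaining 4 bidders over all 5 slots is Onyx→Slot 7 ($107), Talus→Slot 3 ($150), Apex→Slot 1 ($107), Ember→Slot 6 ($72), total $436.
VCG payment = (others' best without Juno) − (others' welfare with Juno) = 436 − 405 = $31.

Juno pays $31.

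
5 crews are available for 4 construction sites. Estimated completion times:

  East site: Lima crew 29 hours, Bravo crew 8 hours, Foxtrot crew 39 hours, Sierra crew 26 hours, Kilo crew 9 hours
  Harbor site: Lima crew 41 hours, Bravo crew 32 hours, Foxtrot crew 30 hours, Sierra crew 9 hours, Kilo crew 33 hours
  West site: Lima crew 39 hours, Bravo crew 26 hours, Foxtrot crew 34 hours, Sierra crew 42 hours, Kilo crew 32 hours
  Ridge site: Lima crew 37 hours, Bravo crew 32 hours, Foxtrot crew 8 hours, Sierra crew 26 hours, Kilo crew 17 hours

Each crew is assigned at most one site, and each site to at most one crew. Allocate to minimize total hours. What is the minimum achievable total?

Optimal: Kilo crew→East site (9 hours), Sierra crew→Harbor site (9 hours), Bravo crew→West site (26 hours), Foxtrot crew→Ridge site (8 hours) — total 9+9+26+8 = 52 hours.
Row-greedy (each crew in turn takes its cheapest remaining site) gives 72 hours, worse by 20.

Min total: 52 hours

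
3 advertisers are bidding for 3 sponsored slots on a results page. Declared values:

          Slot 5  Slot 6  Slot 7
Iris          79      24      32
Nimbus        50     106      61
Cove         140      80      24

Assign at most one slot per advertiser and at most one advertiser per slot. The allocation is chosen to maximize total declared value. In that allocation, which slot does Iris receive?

Iris receives Slot 7.

Optimal: Iris→Slot 7 ($32), Nimbus→Slot 6 ($106), Cove→Slot 5 ($140) — total 32+106+140 = $278.
Row-greedy (each advertiser in turn takes its best remaining slot) gives $209, worse by 69.
Swapping Nimbus↔Cove (Nimbus→Slot 5 $50, Cove→Slot 6 $80) loses 116.
Iris's own top slot is Slot 5 ($79), but forcing Iris→Slot 5 and reassigning the rest optimally gives only $220 — worse by 58.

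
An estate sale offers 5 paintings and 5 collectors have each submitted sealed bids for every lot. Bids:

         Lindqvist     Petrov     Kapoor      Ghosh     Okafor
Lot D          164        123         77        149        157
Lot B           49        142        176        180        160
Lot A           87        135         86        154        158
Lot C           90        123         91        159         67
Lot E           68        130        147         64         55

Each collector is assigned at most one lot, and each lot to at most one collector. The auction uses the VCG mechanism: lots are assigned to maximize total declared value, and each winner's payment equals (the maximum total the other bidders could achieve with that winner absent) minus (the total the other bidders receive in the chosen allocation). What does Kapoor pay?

Efficient allocation: Lindqvist→Lot D ($164), Petrov→Lot E ($130), Kapoor→Lot B ($176), Ghosh→Lot C ($159), Okafor→Lot A ($158); total welfare W = $787.
Kapoor receives Lot B at value $176, so the others get W − 176 = $611.
Without Kapoor: best allocation of the remaining 4 bidders over all 5 lots is Lindqvist→Lot D ($164), Petrov→Lot E ($130), Ghosh→Lot B ($180), Okafor→Lot A ($158), total $632.
VCG payment = (others' best without Kapoor) − (others' welfare with Kapoor) = 632 − 611 = $21.

Kapoor pays $21.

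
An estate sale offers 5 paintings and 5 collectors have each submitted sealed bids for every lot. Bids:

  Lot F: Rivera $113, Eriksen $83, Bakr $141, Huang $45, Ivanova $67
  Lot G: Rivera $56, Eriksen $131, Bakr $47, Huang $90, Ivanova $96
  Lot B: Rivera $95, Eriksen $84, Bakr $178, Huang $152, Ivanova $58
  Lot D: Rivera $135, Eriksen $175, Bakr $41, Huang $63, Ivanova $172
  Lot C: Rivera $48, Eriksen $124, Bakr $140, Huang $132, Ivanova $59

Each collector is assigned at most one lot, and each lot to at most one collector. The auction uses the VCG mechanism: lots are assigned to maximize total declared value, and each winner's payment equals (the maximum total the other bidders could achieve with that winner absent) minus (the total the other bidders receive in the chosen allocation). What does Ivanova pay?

Ivanova pays $44.

Efficient allocation: Rivera→Lot F ($113), Eriksen→Lot G ($131), Bakr→Lot B ($178), Huang→Lot C ($132), Ivanova→Lot D ($172); total welfare W = $726.
Ivanova receives Lot D at value $172, so the others get W − 172 = $554.
Without Ivanova: best allocation of the remaining 4 bidders over all 5 lots is Rivera→Lot F ($113), Eriksen→Lot D ($175), Bakr→Lot B ($178), Huang→Lot C ($132), total $598.
VCG payment = (others' best without Ivanova) − (others' welfare with Ivanova) = 598 − 554 = $44.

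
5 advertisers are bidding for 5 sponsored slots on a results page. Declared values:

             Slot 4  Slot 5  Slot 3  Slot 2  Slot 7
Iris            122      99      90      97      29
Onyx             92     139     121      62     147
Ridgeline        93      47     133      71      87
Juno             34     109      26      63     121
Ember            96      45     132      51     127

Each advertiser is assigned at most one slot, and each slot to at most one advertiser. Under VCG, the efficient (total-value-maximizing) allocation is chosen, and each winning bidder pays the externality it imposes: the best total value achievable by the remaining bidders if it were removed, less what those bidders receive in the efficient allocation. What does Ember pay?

Ember pays $25.

Efficient allocation: Iris→Slot 2 ($97), Onyx→Slot 5 ($139), Ridgeline→Slot 3 ($133), Juno→Slot 7 ($121), Ember→Slot 4 ($96); total welfare W = $586.
Ember receives Slot 4 at value $96, so the others get W − 96 = $490.
Without Ember: best allocation of the remaining 4 bidders over all 5 slots is Iris→Slot 4 ($122), Onyx→Slot 5 ($139), Ridgeline→Slot 3 ($133), Juno→Slot 7 ($121), total $515.
VCG payment = (others' best without Ember) − (others' welfare with Ember) = 515 − 490 = $25.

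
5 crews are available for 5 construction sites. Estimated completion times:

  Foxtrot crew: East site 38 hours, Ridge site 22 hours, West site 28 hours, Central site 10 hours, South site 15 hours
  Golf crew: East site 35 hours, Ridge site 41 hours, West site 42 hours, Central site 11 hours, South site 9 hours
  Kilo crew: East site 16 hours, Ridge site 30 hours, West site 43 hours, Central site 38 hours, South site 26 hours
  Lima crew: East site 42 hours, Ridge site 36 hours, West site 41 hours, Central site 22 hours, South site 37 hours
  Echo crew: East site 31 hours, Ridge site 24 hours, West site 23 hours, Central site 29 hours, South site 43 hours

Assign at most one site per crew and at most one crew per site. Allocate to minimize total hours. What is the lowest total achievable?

Optimal: Foxtrot crew→Ridge site (22 hours), Golf crew→South site (9 hours), Kilo crew→East site (16 hours), Lima crew→Central site (22 hours), Echo crew→West site (23 hours) — total 22+9+16+22+23 = 92 hours.
Min-entry greedy (repeatedly take the single cheapest remaining cell) gives 94 hours, worse by 2.

Min total: 92 hours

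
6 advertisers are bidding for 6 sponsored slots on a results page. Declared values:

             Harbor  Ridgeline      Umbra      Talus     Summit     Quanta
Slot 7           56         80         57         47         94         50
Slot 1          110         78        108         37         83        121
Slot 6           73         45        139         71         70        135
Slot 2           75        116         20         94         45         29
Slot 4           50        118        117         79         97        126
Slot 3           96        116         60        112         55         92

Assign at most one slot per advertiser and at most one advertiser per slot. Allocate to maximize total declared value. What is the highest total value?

This is a one-to-one assignment (maximum-weight bipartite matching).
Optimal: Harbor→Slot 1 ($110), Ridgeline→Slot 2 ($116), Umbra→Slot 6 ($139), Talus→Slot 3 ($112), Summit→Slot 7 ($94), Quanta→Slot 4 ($126) — total 110+116+139+112+94+126 = $697.
Column-greedy (each slot in turn goes to its best remaining advertiser) gives $645, worse by 52.
Next-best assignment: Harbor→Slot 1, Ridgeline→Slot 2, Umbra→Slot 4, Talus→Slot 3, Summit→Slot 7, Quanta→Slot 6 = $684.
Every other assignment is strictly worse.

Max total: $697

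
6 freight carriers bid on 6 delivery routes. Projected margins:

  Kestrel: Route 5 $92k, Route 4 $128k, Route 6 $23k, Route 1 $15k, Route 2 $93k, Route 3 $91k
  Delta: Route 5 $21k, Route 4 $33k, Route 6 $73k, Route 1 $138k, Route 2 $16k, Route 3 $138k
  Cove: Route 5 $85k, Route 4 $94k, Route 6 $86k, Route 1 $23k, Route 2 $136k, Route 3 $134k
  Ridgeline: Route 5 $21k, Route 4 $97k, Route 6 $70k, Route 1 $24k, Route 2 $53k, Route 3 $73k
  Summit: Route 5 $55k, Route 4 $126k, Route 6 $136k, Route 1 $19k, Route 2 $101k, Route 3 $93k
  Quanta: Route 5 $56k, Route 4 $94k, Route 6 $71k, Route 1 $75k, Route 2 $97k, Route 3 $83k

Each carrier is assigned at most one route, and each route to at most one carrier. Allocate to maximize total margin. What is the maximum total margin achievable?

Max total: $694k

This is the linear assignment problem.
Optimal: Kestrel→Route 5 ($92k), Delta→Route 1 ($138k), Cove→Route 3 ($134k), Ridgeline→Route 4 ($97k), Summit→Route 6 ($136k), Quanta→Route 2 ($97k) — total 92+138+134+97+136+97 = $694k.
Max-entry greedy (repeatedly take the single best remaining cell) gives $642k, worse by 52.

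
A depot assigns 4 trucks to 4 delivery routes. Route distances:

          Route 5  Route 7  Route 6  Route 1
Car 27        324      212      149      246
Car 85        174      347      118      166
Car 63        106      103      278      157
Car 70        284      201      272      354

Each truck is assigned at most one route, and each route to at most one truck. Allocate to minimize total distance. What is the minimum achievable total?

Min total: 622 km

Optimal: Car 27→Route 6 (149 km), Car 85→Route 1 (166 km), Car 63→Route 5 (106 km), Car 70→Route 7 (201 km) — total 149+166+106+201 = 622 km.
Column-greedy (each route in turn goes to its cheapest remaining truck) gives 671 km, worse by 49.
Next-best assignment: Car 27→Route 1, Car 85→Route 6, Car 63→Route 5, Car 70→Route 7 = 671 km.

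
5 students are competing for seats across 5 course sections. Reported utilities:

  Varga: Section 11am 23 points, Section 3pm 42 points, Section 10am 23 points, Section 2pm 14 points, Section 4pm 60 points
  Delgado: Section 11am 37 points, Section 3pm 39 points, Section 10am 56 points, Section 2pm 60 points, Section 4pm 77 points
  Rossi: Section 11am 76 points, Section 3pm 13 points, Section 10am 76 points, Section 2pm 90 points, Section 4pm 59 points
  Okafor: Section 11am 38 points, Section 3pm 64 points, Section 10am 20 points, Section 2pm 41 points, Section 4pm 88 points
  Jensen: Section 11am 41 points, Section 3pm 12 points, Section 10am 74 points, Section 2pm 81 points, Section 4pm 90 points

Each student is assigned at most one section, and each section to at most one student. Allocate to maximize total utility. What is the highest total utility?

Optimal: Varga→Section 3pm (42 points), Delgado→Section 10am (56 points), Rossi→Section 11am (76 points), Okafor→Section 4pm (88 points), Jensen→Section 2pm (81 points) — total 42+56+76+88+81 = 343 points.
Checked against all permutations: 343 points is optimal.

Max total: 343 points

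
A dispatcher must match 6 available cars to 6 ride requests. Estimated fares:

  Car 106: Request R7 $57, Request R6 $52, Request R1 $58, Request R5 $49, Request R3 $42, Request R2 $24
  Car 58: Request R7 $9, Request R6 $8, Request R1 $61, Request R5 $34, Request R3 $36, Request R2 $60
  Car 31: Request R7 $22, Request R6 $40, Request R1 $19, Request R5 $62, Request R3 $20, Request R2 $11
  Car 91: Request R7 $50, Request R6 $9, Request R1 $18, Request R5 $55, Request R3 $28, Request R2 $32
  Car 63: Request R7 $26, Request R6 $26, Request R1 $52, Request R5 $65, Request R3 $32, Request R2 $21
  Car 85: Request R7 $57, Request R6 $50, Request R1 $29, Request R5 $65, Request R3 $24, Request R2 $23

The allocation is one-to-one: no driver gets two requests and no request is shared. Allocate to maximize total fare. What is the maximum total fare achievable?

Optimal: Car 106→Request R3 ($42), Car 58→Request R2 ($60), Car 31→Request R5 ($62), Car 91→Request R7 ($50), Car 63→Request R1 ($52), Car 85→Request R6 ($50) — total 42+60+62+50+52+50 = $316.
Row-greedy (each driver in turn takes its best remaining request) gives $312, worse by 4.
Checked against all permutations: $316 is optimal.

Maximum total: $316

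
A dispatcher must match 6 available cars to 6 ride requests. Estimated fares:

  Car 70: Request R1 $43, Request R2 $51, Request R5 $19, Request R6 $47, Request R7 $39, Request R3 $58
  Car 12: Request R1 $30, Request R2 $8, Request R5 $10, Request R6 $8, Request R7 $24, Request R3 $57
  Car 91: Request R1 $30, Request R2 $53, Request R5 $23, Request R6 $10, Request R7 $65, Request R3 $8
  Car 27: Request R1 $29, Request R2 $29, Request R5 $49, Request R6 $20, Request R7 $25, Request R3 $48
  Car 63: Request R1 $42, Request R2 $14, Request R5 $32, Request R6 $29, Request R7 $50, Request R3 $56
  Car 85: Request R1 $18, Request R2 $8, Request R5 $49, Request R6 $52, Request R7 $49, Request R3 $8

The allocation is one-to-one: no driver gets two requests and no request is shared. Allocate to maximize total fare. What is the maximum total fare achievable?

Optimal: Car 70→Request R2 ($51), Car 12→Request R3 ($57), Car 91→Request R7 ($65), Car 27→Request R5 ($49), Car 63→Request R1 ($42), Car 85→Request R6 ($52) — total 51+57+65+49+42+52 = $316.
Column-greedy (each request in turn goes to its best remaining driver) gives $304, worse by 12.
Every other assignment is strictly worse.

Max total: $316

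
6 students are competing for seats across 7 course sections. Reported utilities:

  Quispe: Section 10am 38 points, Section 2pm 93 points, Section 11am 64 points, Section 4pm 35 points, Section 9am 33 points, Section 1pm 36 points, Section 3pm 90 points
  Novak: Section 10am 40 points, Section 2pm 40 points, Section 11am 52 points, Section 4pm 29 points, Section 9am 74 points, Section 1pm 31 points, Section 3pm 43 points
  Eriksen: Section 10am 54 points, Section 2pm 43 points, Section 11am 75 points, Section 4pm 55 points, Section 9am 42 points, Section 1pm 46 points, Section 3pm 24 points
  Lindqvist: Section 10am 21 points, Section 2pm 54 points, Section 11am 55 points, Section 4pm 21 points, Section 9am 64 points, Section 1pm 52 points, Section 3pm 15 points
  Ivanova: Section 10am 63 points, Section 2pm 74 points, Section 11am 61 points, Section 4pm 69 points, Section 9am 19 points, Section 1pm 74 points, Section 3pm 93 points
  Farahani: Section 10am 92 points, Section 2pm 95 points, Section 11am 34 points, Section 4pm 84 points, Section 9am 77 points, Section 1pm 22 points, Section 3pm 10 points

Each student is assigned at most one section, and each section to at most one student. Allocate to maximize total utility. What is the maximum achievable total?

Optimal: Quispe→Section 2pm (93 points), Novak→Section 9am (74 points), Eriksen→Section 11am (75 points), Lindqvist→Section 1pm (52 points), Ivanova→Section 3pm (93 points), Farahani→Section 10am (92 points) — total 93+74+75+52+93+92 = 479 points.
Swapping Ivanova↔Eriksen (Ivanova→Section 11am 61 points, Eriksen→Section 3pm 24 points) loses 83.
No other one-to-one assignment exceeds 479 points.

Maximum total: 479 points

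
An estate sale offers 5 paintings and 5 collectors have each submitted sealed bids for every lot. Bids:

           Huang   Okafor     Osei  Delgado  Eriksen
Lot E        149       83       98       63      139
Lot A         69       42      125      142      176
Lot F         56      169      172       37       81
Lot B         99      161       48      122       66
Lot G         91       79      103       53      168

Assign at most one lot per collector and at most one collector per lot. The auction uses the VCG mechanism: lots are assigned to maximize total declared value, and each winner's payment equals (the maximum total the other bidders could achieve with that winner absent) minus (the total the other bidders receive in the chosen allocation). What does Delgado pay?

Delgado pays $8.

Efficient allocation: Huang→Lot E ($149), Okafor→Lot B ($161), Osei→Lot F ($172), Delgado→Lot A ($142), Eriksen→Lot G ($168); total welfare W = $792.
Delgado receives Lot A at value $142, so the others get W − 142 = $650.
Without Delgado: best allocation of the remaining 4 bidders over all 5 lots is Huang→Lot E ($149), Okafor→Lot B ($161), Osei→Lot F ($172), Eriksen→Lot A ($176), total $658.
VCG payment = (others' best without Delgado) − (others' welfare with Delgado) = 658 − 650 = $8.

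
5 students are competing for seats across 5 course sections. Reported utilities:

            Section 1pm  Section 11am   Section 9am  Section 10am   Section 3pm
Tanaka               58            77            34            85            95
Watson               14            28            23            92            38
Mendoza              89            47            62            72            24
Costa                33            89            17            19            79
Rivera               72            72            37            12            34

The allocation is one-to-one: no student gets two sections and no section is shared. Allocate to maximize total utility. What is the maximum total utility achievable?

This is a one-to-one assignment (maximum-weight bipartite matching).
Optimal: Tanaka→Section 3pm (95 points), Watson→Section 10am (92 points), Mendoza→Section 9am (62 points), Costa→Section 11am (89 points), Rivera→Section 1pm (72 points) — total 95+92+62+89+72 = 410 points.
Every other assignment is strictly worse.

Max total: 410 points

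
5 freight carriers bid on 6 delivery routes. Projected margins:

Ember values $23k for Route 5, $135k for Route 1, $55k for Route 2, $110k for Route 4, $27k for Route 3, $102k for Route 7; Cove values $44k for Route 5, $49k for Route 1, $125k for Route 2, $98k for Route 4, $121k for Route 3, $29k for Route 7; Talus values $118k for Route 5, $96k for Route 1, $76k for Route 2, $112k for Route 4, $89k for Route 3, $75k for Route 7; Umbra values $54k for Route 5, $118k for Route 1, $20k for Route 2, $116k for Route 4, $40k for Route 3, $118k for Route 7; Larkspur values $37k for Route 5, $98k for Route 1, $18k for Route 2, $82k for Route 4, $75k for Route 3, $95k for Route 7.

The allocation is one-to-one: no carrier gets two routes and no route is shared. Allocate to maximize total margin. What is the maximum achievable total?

Max total: $589k

Treat this as an assignment problem: match each carrier to one route.
Optimal: Ember→Route 1 ($135k), Cove→Route 2 ($125k), Talus→Route 5 ($118k), Umbra→Route 4 ($116k), Larkspur→Route 7 ($95k) — total 135+125+118+116+95 = $589k.
Column-greedy (each route in turn goes to its best remaining carrier) gives $569k, worse by 20.
Next-best assignment: Ember→Route 1, Cove→Route 3, Talus→Route 5, Umbra→Route 4, Larkspur→Route 7 = $585k.
Swapping Talus↔Umbra (Talus→Route 4 $112k, Umbra→Route 5 $54k) loses 68.
No other one-to-one assignment exceeds $589k.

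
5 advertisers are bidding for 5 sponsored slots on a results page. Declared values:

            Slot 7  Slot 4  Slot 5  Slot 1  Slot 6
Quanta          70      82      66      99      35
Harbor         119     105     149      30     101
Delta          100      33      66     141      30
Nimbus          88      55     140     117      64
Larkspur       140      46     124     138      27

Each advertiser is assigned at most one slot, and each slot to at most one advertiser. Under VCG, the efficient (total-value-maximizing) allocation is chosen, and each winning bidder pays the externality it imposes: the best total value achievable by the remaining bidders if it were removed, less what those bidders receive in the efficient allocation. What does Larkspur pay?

Larkspur pays $18.

Efficient allocation: Quanta→Slot 4 ($82), Harbor→Slot 6 ($101), Delta→Slot 1 ($141), Nimbus→Slot 5 ($140), Larkspur→Slot 7 ($140); total welfare W = $604.
Larkspur receives Slot 7 at value $140, so the others get W − 140 = $464.
Without Larkspur: best allocation of the remaining 4 bidders over all 5 slots is Quanta→Slot 4 ($82), Harbor→Slot 7 ($119), Delta→Slot 1 ($141), Nimbus→Slot 5 ($140), total $482.
VCG payment = (others' best without Larkspur) − (others' welfare with Larkspur) = 482 − 464 = $18.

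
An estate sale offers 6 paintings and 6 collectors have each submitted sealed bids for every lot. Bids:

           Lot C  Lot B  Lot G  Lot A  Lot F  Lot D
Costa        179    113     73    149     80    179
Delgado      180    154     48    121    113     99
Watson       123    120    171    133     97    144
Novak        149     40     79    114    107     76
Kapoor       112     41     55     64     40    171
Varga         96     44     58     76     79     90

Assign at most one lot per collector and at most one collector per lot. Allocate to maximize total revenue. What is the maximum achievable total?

This is a one-to-one assignment (maximum-weight bipartite matching).
Optimal: Costa→Lot A ($149), Delgado→Lot B ($154), Watson→Lot G ($171), Novak→Lot C ($149), Kapoor→Lot D ($171), Varga→Lot F ($79) — total 149+154+171+149+171+79 = $873.

Max total: $873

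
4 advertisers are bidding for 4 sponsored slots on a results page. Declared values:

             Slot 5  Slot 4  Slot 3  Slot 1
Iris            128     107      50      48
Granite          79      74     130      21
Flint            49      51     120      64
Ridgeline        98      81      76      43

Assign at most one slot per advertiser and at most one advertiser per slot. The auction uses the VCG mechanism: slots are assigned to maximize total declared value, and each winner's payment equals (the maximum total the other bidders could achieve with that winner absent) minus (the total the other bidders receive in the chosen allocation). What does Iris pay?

Iris pays $17.

Efficient allocation: Iris→Slot 5 ($128), Granite→Slot 3 ($130), Flint→Slot 1 ($64), Ridgeline→Slot 4 ($81); total welfare W = $403.
Iris receives Slot 5 at value $128, so the others get W − 128 = $275.
Without Iris: best allocation of the remaining 3 bidders over all 4 slots is Granite→Slot 4 ($74), Flint→Slot 3 ($120), Ridgeline→Slot 5 ($98), total $292.
VCG payment = (others' best without Iris) − (others' welfare with Iris) = 292 − 275 = $17.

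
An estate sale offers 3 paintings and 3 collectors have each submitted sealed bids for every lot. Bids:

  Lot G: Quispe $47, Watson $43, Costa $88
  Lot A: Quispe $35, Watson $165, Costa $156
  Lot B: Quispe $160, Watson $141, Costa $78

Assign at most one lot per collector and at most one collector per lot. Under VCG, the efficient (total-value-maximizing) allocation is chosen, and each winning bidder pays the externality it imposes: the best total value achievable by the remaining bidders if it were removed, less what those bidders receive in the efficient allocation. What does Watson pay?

Watson pays $68.

Efficient allocation: Quispe→Lot B ($160), Watson→Lot A ($165), Costa→Lot G ($88); total welfare W = $413.
Watson receives Lot A at value $165, so the others get W − 165 = $248.
Without Watson: best allocation of the remaining 2 bidders over all 3 lots is Quispe→Lot B ($160), Costa→Lot A ($156), total $316.
VCG payment = (others' best without Watson) − (others' welfare with Watson) = 316 − 248 = $68.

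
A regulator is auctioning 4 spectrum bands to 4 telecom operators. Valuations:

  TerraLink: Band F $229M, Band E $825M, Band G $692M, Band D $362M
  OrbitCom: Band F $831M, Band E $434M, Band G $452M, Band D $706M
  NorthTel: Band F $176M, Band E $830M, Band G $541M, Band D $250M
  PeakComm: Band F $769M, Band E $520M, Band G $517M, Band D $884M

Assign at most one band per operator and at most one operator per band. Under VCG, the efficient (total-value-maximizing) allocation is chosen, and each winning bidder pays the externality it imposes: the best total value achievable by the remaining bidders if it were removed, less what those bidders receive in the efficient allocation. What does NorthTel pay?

NorthTel pays $133M.

Efficient allocation: TerraLink→Band G ($692M), OrbitCom→Band F ($831M), NorthTel→Band E ($830M), PeakComm→Band D ($884M); total welfare W = $3237M.
NorthTel receives Band E at value $830M, so the others get W − 830 = $2407M.
Without NorthTel: best allocation of the remaining 3 bidders over all 4 bands is TerraLink→Band E ($825M), OrbitCom→Band F ($831M), PeakComm→Band D ($884M), total $2540M.
VCG payment = (others' best without NorthTel) − (others' welfare with NorthTel) = 2540 − 2407 = $133M.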